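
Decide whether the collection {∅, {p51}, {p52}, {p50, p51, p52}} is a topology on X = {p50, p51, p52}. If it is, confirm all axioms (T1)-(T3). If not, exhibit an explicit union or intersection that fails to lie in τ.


τ is NOT a topology on X.

Axiom (T1): ∅ ∈ τ? Yes; X ∈ τ? Yes.
Axiom (T2/T3): check pairwise unions and intersections of members of τ.
Counterexample for (T2): {p51} ∪ {p52} = {p51, p52} ∉ τ. Therefore τ is NOT a topology.


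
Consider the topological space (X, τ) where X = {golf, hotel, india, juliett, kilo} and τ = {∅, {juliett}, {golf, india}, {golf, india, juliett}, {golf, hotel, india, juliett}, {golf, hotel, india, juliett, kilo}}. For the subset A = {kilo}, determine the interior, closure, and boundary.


int(A) = ∅, cl(A) = {kilo}, ∂A = {kilo}.

Closed sets in (X, τ) are complements of opens:
  closed(X, τ) = {∅, {kilo}, {hotel, kilo}, {hotel, juliett, kilo}, {golf, hotel, india, kilo}, {golf, hotel, india, juliett, kilo}}.
int(A) = ⋃ {U ∈ τ : U ⊆ A}. Opens contained in A: ∅.
Taking the union of these: int(A) = ∅.
cl(A) = ⋂ {C closed : A ⊆ C}. Closed sets containing A: {kilo}, {hotel, kilo}, {hotel, juliett, kilo}, {golf, hotel, india, kilo}, {golf, hotel, india, juliett, kilo}.
Intersecting these: cl(A) = {kilo}.
∂A = cl(A) ∖ int(A) = {kilo} ∖ ∅ = {kilo}.


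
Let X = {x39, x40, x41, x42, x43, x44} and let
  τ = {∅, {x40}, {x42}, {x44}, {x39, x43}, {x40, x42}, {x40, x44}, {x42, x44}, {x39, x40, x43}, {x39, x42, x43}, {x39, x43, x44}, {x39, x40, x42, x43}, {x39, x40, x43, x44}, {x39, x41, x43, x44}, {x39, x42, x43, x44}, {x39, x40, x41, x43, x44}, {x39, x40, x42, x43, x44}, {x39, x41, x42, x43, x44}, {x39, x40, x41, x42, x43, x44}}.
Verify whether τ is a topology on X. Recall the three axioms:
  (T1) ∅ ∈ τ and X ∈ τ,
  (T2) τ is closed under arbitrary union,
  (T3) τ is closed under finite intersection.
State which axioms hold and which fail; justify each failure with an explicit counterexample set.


τ is NOT a topology on X.

Axiom (T1): ∅ ∈ τ? Yes; X ∈ τ? Yes.
Axiom (T2/T3): check pairwise unions and intersections of members of τ.
Counterexample for (T2): {x40} ∪ {x42, x44} = {x40, x42, x44} ∉ τ. Therefore τ is NOT a topology.


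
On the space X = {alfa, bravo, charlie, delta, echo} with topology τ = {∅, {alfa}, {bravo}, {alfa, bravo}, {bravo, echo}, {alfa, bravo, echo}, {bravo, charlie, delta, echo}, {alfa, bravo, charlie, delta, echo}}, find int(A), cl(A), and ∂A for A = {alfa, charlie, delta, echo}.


int(A) = {alfa}, cl(A) = {alfa, charlie, delta, echo}, ∂A = {charlie, delta, echo}.

Closed sets in (X, τ) are complements of opens:
  closed(X, τ) = {∅, {alfa}, {charlie, delta}, {alfa, charlie, delta}, {charlie, delta, echo}, {alfa, charlie, delta, echo}, {bravo, charlie, delta, echo}, {alfa, bravo, charlie, delta, echo}}.
int(A) = ⋃ {U ∈ τ : U ⊆ A}. Opens contained in A: ∅, {alfa}.
Taking the union of these: int(A) = {alfa}.
cl(A) = ⋂ {C closed : A ⊆ C}. Closed sets containing A: {alfa, charlie, delta, echo}, {alfa, bravo, charlie, delta, echo}.
Intersecting these: cl(A) = {alfa, charlie, delta, echo}.
∂A = cl(A) ∖ int(A) = {alfa, charlie, delta, echo} ∖ {alfa} = {charlie, delta, echo}.


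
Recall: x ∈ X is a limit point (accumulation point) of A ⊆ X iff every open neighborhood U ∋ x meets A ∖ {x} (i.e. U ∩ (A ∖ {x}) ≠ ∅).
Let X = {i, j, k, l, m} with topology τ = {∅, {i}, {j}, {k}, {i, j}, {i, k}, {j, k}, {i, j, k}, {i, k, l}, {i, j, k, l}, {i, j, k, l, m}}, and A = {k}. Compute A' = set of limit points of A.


A' = {l, m}

For each x ∈ X, list the open sets U ∈ τ with x ∈ U, then check whether U ∩ (A ∖ {x}) ≠ ∅ for every such U.
  x = i: open {i} ∋ x has {i} ∩ (A ∖ {i}) = ∅, so x is NOT a limit point.
  x = j: open {j} ∋ x has {j} ∩ (A ∖ {j}) = ∅, so x is NOT a limit point.
  x = k: open {k} ∋ x has {k} ∩ (A ∖ {k}) = ∅, so x is NOT a limit point.
  x = l: opens ∋ x are {i, k, l}, {i, j, k, l}, {i, j, k, l, m}; each meets A ∖ {l}, so x IS a limit point.
  x = m: opens ∋ x are {i, j, k, l, m}; each meets A ∖ {m}, so x IS a limit point.
Collecting: A' = {l, m}.


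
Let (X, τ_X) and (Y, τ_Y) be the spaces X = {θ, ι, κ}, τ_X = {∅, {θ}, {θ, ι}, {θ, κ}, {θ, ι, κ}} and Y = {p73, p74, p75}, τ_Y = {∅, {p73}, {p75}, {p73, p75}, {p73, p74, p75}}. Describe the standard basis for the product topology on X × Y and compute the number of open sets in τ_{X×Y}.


Basis B = {∅ × ∅, {θ} × {p73}, {θ} × {p75}, {θ} × {p73, p75}, {θ, ι} × {p73}, {θ, κ} × {p73}, {θ, ι} × {p75}, {θ, κ} × {p75}, {θ} × {p73, p74, p75}, {θ, ι, κ} × {p73}, {θ, ι, κ} × {p75}, {θ, ι} × {p73, p75}, {θ, κ} × {p73, p75}, {θ, ι} × {p73, p74, p75}, {θ, κ} × {p73, p74, p75}, {θ, ι, κ} × {p73, p75}, {θ, ι, κ} × {p73, p74, p75}}; |τ_{X×Y}| = 50.

Enumerate products U × V with U ∈ τ_X, V ∈ τ_Y (deduplicated):
  ∅ × ∅ = {} (∅)
  {θ} × {p73} = {(θ,p73)}
  {θ} × {p75} = {(θ,p75)}
  {θ} × {p73, p75} = {(θ,p73), (θ,p75)}
  {θ, ι} × {p73} = {(θ,p73), (ι,p73)}
  {θ, κ} × {p73} = {(θ,p73), (κ,p73)}
  {θ, ι} × {p75} = {(θ,p75), (ι,p75)}
  {θ, κ} × {p75} = {(θ,p75), (κ,p75)}
  {θ} × {p73, p74, p75} = {(θ,p73), (θ,p74), (θ,p75)}
  {θ, ι, κ} × {p73} = {(θ,p73), (ι,p73), (κ,p73)}
  {θ, ι, κ} × {p75} = {(θ,p75), (ι,p75), (κ,p75)}
  {θ, ι} × {p73, p75} = {(θ,p73), (θ,p75), (ι,p73), (ι,p75)}
  {θ, κ} × {p73, p75} = {(θ,p73), (θ,p75), (κ,p73), (κ,p75)}
  {θ, ι} × {p73, p74, p75} = {(θ,p73), (θ,p74), (θ,p75), (ι,p73), (ι,p74), (ι,p75)}
  {θ, κ} × {p73, p74, p75} = {(θ,p73), (θ,p74), (θ,p75), (κ,p73), (κ,p74), (κ,p75)}
  {θ, ι, κ} × {p73, p75} = {(θ,p73), (θ,p75), (ι,p73), (ι,p75), (κ,p73), (κ,p75)}
  {θ, ι, κ} × {p73, p74, p75} = {(θ,p73), (θ,p74), (θ,p75), (ι,p73), (ι,p74), (ι,p75), (κ,p73), (κ,p74), (κ,p75)}
These 17 distinct sets form the basis B.
Close under arbitrary unions to get τ_{X×Y}; counting gives |τ_{X×Y}| = 50.


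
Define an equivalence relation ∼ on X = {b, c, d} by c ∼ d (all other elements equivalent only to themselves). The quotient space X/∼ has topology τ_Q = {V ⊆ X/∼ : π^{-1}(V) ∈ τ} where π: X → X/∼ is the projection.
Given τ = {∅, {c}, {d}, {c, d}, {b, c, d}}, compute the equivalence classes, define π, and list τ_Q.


X/∼ = {[b], [c=d]}; |τ_Q| = 3.

Equivalence classes: [b], [c=d].
Quotient map π: X → X/∼ sends b ↦ [b], c ↦ [c=d], d ↦ [c=d].
For each subset V ⊆ X/∼, compute π^{-1}(V) ⊆ X and check whether π^{-1}(V) ∈ τ. V is open in τ_Q iff π^{-1}(V) ∈ τ.
  V = {}: π^{-1}(V) = ∅ ∈ τ ✓.
  V = {[b]}: π^{-1}(V) = {b} ∉ τ ✗.
  V = {[c=d]}: π^{-1}(V) = {c, d} ∈ τ ✓.
  V = {[b], [c=d]}: π^{-1}(V) = {b, c, d} ∈ τ ✓.
Open sets in the quotient: τ_Q = {{}, {[c=d]}, {[b], [c=d]}} (3 elements).


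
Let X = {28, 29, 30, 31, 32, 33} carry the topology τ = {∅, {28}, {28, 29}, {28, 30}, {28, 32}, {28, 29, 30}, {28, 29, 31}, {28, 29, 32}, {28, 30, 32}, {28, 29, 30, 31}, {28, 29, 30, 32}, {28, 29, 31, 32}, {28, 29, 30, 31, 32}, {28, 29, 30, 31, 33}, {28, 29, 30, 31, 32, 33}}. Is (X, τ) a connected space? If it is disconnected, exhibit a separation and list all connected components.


(X, τ) is connected.

Find clopen sets (U ∈ τ with X ∖ U ∈ τ):
  U = ∅, X ∖ U = {28, 29, 30, 31, 32, 33} — both open, so U is clopen.
  U = {28, 29, 30, 31, 32, 33}, X ∖ U = ∅ — both open, so U is clopen.
Only trivial clopens (∅ and X) exist, so (X, τ) is connected.
Compute connected components by grouping points that agree on all clopens:
  component: {28, 29, 30, 31, 32, 33}


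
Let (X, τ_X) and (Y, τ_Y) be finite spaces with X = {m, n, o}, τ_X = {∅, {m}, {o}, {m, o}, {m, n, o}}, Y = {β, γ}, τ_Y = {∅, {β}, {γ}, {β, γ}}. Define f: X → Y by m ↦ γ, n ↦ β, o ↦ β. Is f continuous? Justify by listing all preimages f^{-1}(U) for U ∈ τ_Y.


f is NOT continuous.

Compute f^{-1}(U) for each U ∈ τ_Y:
  U = ∅: f^{-1}(U) = ∅ ∈ τ_X ✓.
  U = {β}: f^{-1}(U) = {n, o} ∉ τ_X ✗.
  U = {γ}: f^{-1}(U) = {m} ∈ τ_X ✓.
  U = {β, γ}: f^{-1}(U) = {m, n, o} ∈ τ_X ✓.
Found U = {β} with f^{-1}(U) = {n, o} not in τ_X. Therefore f is NOT continuous.


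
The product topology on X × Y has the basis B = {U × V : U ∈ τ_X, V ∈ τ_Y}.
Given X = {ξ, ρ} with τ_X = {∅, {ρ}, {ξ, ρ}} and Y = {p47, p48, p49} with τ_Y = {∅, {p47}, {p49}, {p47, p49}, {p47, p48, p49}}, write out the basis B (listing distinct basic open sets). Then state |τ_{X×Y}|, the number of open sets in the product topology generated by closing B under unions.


Basis B = {∅ × ∅, {ρ} × {p47}, {ρ} × {p49}, {ξ, ρ} × {p47}, {ξ, ρ} × {p49}, {ρ} × {p47, p49}, {ρ} × {p47, p48, p49}, {ξ, ρ} × {p47, p49}, {ξ, ρ} × {p47, p48, p49}}; |τ_{X×Y}| = 14.

Enumerate products U × V with U ∈ τ_X, V ∈ τ_Y (deduplicated):
  ∅ × ∅ = {} (∅)
  {ρ} × {p47} = {(ρ,p47)}
  {ρ} × {p49} = {(ρ,p49)}
  {ξ, ρ} × {p47} = {(ξ,p47), (ρ,p47)}
  {ξ, ρ} × {p49} = {(ξ,p49), (ρ,p49)}
  {ρ} × {p47, p49} = {(ρ,p47), (ρ,p49)}
  {ρ} × {p47, p48, p49} = {(ρ,p47), (ρ,p48), (ρ,p49)}
  {ξ, ρ} × {p47, p49} = {(ξ,p47), (ξ,p49), (ρ,p47), (ρ,p49)}
  {ξ, ρ} × {p47, p48, p49} = {(ξ,p47), (ξ,p48), (ξ,p49), (ρ,p47), (ρ,p48), (ρ,p49)}
These 9 distinct sets form the basis B.
Close under arbitrary unions to get τ_{X×Y}; counting gives |τ_{X×Y}| = 14.


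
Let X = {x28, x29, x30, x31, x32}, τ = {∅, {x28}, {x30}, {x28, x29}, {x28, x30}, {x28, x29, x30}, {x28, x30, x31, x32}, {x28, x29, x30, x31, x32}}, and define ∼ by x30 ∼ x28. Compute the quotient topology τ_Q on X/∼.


X/∼ = {[x28=x30], [x29], [x31], [x32]}; |τ_Q| = 5.

Equivalence classes: [x28=x30], [x29], [x31], [x32].
Quotient map π: X → X/∼ sends x28 ↦ [x28=x30], x29 ↦ [x29], x30 ↦ [x28=x30], x31 ↦ [x31], x32 ↦ [x32].
For each subset V ⊆ X/∼, compute π^{-1}(V) ⊆ X and check whether π^{-1}(V) ∈ τ. V is open in τ_Q iff π^{-1}(V) ∈ τ.
  V = {}: π^{-1}(V) = ∅ ∈ τ ✓.
  V = {[x28=x30]}: π^{-1}(V) = {x28, x30} ∈ τ ✓.
  V = {[x29]}: π^{-1}(V) = {x29} ∉ τ ✗.
  V = {[x28=x30], [x29]}: π^{-1}(V) = {x28, x29, x30} ∈ τ ✓.
  V = {[x31]}: π^{-1}(V) = {x31} ∉ τ ✗.
  V = {[x28=x30], [x31]}: π^{-1}(V) = {x28, x30, x31} ∉ τ ✗.
  V = {[x29], [x31]}: π^{-1}(V) = {x29, x31} ∉ τ ✗.
  V = {[x28=x30], [x29], [x31]}: π^{-1}(V) = {x28, x29, x30, x31} ∉ τ ✗.
  V = {[x32]}: π^{-1}(V) = {x32} ∉ τ ✗.
  V = {[x28=x30], [x32]}: π^{-1}(V) = {x28, x30, x32} ∉ τ ✗.
  V = {[x29], [x32]}: π^{-1}(V) = {x29, x32} ∉ τ ✗.
  V = {[x28=x30], [x29], [x32]}: π^{-1}(V) = {x28, x29, x30, x32} ∉ τ ✗.
  V = {[x31], [x32]}: π^{-1}(V) = {x31, x32} ∉ τ ✗.
  V = {[x28=x30], [x31], [x32]}: π^{-1}(V) = {x28, x30, x31, x32} ∈ τ ✓.
  V = {[x29], [x31], [x32]}: π^{-1}(V) = {x29, x31, x32} ∉ τ ✗.
  V = {[x28=x30], [x29], [x31], [x32]}: π^{-1}(V) = {x28, x29, x30, x31, x32} ∈ τ ✓.
Open sets in the quotient: τ_Q = {{}, {[x28=x30]}, {[x28=x30], [x29]}, {[x28=x30], [x31], [x32]}, {[x28=x30], [x29], [x31], [x32]}} (5 elements).


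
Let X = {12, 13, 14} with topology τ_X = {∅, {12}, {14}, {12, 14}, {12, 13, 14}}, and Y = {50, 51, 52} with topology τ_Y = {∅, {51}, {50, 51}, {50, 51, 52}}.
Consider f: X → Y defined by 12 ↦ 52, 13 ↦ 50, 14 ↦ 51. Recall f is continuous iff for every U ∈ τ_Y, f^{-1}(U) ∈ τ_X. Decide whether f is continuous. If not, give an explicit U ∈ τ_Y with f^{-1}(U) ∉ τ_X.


f is NOT continuous.

Compute f^{-1}(U) for each U ∈ τ_Y:
  U = ∅: f^{-1}(U) = ∅ ∈ τ_X ✓.
  U = {51}: f^{-1}(U) = {14} ∈ τ_X ✓.
  U = {50, 51}: f^{-1}(U) = {13, 14} ∉ τ_X ✗.
  U = {50, 51, 52}: f^{-1}(U) = {12, 13, 14} ∈ τ_X ✓.
Found U = {50, 51} with f^{-1}(U) = {13, 14} not in τ_X. Therefore f is NOT continuous.


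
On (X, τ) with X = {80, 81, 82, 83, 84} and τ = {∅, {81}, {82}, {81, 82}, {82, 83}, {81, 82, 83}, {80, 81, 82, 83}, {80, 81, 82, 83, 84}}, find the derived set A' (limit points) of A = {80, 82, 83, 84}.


A' = {80, 83, 84}

For each x ∈ X, list the open sets U ∈ τ with x ∈ U, then check whether U ∩ (A ∖ {x}) ≠ ∅ for every such U.
  x = 80: opens ∋ x are {80, 81, 82, 83}, {80, 81, 82, 83, 84}; each meets A ∖ {80}, so x IS a limit point.
  x = 81: open {81} ∋ x has {81} ∩ (A ∖ {81}) = ∅, so x is NOT a limit point.
  x = 82: open {82} ∋ x has {82} ∩ (A ∖ {82}) = ∅, so x is NOT a limit point.
  x = 83: opens ∋ x are {82, 83}, {81, 82, 83}, {80, 81, 82, 83}, {80, 81, 82, 83, 84}; each meets A ∖ {83}, so x IS a limit point.
  x = 84: opens ∋ x are {80, 81, 82, 83, 84}; each meets A ∖ {84}, so x IS a limit point.
Collecting: A' = {80, 83, 84}.


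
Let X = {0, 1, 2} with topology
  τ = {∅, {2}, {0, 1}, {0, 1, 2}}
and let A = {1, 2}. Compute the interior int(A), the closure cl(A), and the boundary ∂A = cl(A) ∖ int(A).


int(A) = {2}, cl(A) = {0, 1, 2}, ∂A = {0, 1}.

Closed sets in (X, τ) are complements of opens:
  closed(X, τ) = {∅, {2}, {0, 1}, {0, 1, 2}}.
int(A) = ⋃ {U ∈ τ : U ⊆ A}. Opens contained in A: ∅, {2}.
Taking the union of these: int(A) = {2}.
cl(A) = ⋂ {C closed : A ⊆ C}. Closed sets containing A: {0, 1, 2}.
Intersecting these: cl(A) = {0, 1, 2}.
∂A = cl(A) ∖ int(A) = {0, 1, 2} ∖ {2} = {0, 1}.


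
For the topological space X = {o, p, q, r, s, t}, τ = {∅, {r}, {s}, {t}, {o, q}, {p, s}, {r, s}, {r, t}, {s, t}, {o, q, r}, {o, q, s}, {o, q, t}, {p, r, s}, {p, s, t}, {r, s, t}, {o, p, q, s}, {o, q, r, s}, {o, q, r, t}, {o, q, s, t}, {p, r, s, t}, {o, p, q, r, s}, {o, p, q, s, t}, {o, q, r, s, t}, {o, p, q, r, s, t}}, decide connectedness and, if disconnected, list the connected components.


(X, τ) is disconnected; components = [{r}, {t}, {o, q}, {p, s}].

Find clopen sets (U ∈ τ with X ∖ U ∈ τ):
  U = ∅, X ∖ U = {o, p, q, r, s, t} — both open, so U is clopen.
  U = {r}, X ∖ U = {o, p, q, s, t} — both open, so U is clopen.
  U = {t}, X ∖ U = {o, p, q, r, s} — both open, so U is clopen.
  U = {o, q}, X ∖ U = {p, r, s, t} — both open, so U is clopen.
  U = {p, s}, X ∖ U = {o, q, r, t} — both open, so U is clopen.
  U = {r, t}, X ∖ U = {o, p, q, s} — both open, so U is clopen.
  U = {o, q, r}, X ∖ U = {p, s, t} — both open, so U is clopen.
  U = {o, q, t}, X ∖ U = {p, r, s} — both open, so U is clopen.
  U = {p, r, s}, X ∖ U = {o, q, t} — both open, so U is clopen.
  U = {p, s, t}, X ∖ U = {o, q, r} — both open, so U is clopen.
  U = {o, p, q, s}, X ∖ U = {r, t} — both open, so U is clopen.
  U = {o, q, r, t}, X ∖ U = {p, s} — both open, so U is clopen.
  U = {p, r, s, t}, X ∖ U = {o, q} — both open, so U is clopen.
  U = {o, p, q, r, s}, X ∖ U = {t} — both open, so U is clopen.
  U = {o, p, q, s, t}, X ∖ U = {r} — both open, so U is clopen.
  U = {o, p, q, r, s, t}, X ∖ U = ∅ — both open, so U is clopen.
Nontrivial clopen(s) exist: e.g. {t}. So (X, τ) is disconnected.
Compute connected components by grouping points that agree on all clopens:
  component: {r}
  component: {t}
  component: {o, q}
  component: {p, s}


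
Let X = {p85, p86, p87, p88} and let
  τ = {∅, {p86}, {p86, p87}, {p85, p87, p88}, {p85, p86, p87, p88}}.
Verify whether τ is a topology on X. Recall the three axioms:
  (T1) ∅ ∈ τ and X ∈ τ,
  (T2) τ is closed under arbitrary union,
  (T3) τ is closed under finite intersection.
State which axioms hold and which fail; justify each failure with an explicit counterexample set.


τ is NOT a topology on X.

Axiom (T1): ∅ ∈ τ? Yes; X ∈ τ? Yes.
Axiom (T2/T3): check pairwise unions and intersections of members of τ.
Counterexample for (T3): {p86, p87} ∩ {p85, p87, p88} = {p87} ∉ τ. Therefore τ is NOT a topology.


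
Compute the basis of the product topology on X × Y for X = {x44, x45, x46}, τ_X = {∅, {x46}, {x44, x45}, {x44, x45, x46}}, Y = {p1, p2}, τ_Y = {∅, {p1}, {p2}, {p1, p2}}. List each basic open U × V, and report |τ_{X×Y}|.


Basis B = {∅ × ∅, {x46} × {p1}, {x46} × {p2}, {x44, x45} × {p1}, {x44, x45} × {p2}, {x46} × {p1, p2}, {x44, x45, x46} × {p1}, {x44, x45, x46} × {p2}, {x44, x45} × {p1, p2}, {x44, x45, x46} × {p1, p2}}; |τ_{X×Y}| = 16.

Enumerate products U × V with U ∈ τ_X, V ∈ τ_Y (deduplicated):
  ∅ × ∅ = {} (∅)
  {x46} × {p1} = {(x46,p1)}
  {x46} × {p2} = {(x46,p2)}
  {x44, x45} × {p1} = {(x44,p1), (x45,p1)}
  {x44, x45} × {p2} = {(x44,p2), (x45,p2)}
  {x46} × {p1, p2} = {(x46,p1), (x46,p2)}
  {x44, x45, x46} × {p1} = {(x44,p1), (x45,p1), (x46,p1)}
  {x44, x45, x46} × {p2} = {(x44,p2), (x45,p2), (x46,p2)}
  {x44, x45} × {p1, p2} = {(x44,p1), (x44,p2), (x45,p1), (x45,p2)}
  {x44, x45, x46} × {p1, p2} = {(x44,p1), (x44,p2), (x45,p1), (x45,p2), (x46,p1), (x46,p2)}
These 10 distinct sets form the basis B.
Close under arbitrary unions to get τ_{X×Y}; counting gives |τ_{X×Y}| = 16.


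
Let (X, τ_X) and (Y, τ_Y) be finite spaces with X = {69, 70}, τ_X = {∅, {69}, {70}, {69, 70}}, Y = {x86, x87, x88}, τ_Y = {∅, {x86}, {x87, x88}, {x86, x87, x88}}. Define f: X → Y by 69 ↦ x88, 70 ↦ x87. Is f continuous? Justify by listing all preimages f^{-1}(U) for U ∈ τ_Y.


f IS continuous.

Compute f^{-1}(U) for each U ∈ τ_Y:
  U = ∅: f^{-1}(U) = ∅ ∈ τ_X ✓.
  U = {x86}: f^{-1}(U) = ∅ ∈ τ_X ✓.
  U = {x87, x88}: f^{-1}(U) = {69, 70} ∈ τ_X ✓.
  U = {x86, x87, x88}: f^{-1}(U) = {69, 70} ∈ τ_X ✓.
Every preimage lies in τ_X, so f IS continuous.


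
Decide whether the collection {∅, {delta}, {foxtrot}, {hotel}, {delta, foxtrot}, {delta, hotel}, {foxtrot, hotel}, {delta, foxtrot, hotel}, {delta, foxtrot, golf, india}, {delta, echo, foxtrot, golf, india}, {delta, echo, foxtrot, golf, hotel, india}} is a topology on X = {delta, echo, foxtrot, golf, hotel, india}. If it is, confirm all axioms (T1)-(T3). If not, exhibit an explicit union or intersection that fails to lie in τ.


τ is NOT a topology on X.

Axiom (T1): ∅ ∈ τ? Yes; X ∈ τ? Yes.
Axiom (T2/T3): check pairwise unions and intersections of members of τ.
Counterexample for (T2): {hotel} ∪ {delta, foxtrot, golf, india} = {delta, foxtrot, golf, hotel, india} ∉ τ. Therefore τ is NOT a topology.


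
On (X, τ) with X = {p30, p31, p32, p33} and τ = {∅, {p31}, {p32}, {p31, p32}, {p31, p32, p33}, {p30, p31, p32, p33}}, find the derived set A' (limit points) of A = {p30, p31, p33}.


A' = {p30, p33}

For each x ∈ X, list the open sets U ∈ τ with x ∈ U, then check whether U ∩ (A ∖ {x}) ≠ ∅ for every such U.
  x = p30: opens ∋ x are {p30, p31, p32, p33}; each meets A ∖ {p30}, so x IS a limit point.
  x = p31: open {p31} ∋ x has {p31} ∩ (A ∖ {p31}) = ∅, so x is NOT a limit point.
  x = p32: open {p32} ∋ x has {p32} ∩ (A ∖ {p32}) = ∅, so x is NOT a limit point.
  x = p33: opens ∋ x are {p31, p32, p33}, {p30, p31, p32, p33}; each meets A ∖ {p33}, so x IS a limit point.
Collecting: A' = {p30, p33}.


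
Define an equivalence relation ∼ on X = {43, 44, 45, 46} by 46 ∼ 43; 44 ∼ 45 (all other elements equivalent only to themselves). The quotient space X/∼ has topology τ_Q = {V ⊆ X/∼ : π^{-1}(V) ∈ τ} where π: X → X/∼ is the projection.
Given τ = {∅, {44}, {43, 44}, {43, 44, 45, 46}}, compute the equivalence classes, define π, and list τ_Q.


X/∼ = {[43=46], [44=45]}; |τ_Q| = 2.

Equivalence classes: [43=46], [44=45].
Quotient map π: X → X/∼ sends 43 ↦ [43=46], 44 ↦ [44=45], 45 ↦ [44=45], 46 ↦ [43=46].
For each subset V ⊆ X/∼, compute π^{-1}(V) ⊆ X and check whether π^{-1}(V) ∈ τ. V is open in τ_Q iff π^{-1}(V) ∈ τ.
  V = {}: π^{-1}(V) = ∅ ∈ τ ✓.
  V = {[43=46]}: π^{-1}(V) = {43, 46} ∉ τ ✗.
  V = {[44=45]}: π^{-1}(V) = {44, 45} ∉ τ ✗.
  V = {[43=46], [44=45]}: π^{-1}(V) = {43, 44, 45, 46} ∈ τ ✓.
Open sets in the quotient: τ_Q = {{}, {[43=46], [44=45]}} (2 elements).


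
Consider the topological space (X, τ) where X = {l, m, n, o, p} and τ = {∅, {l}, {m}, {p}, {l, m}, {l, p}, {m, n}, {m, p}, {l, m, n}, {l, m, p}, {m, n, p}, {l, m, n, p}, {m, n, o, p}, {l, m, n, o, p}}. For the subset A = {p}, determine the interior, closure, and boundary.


int(A) = {p}, cl(A) = {o, p}, ∂A = {o}.

Closed sets in (X, τ) are complements of opens:
  closed(X, τ) = {∅, {l}, {o}, {l, o}, {n, o}, {o, p}, {l, n, o}, {l, o, p}, {m, n, o}, {n, o, p}, {l, m, n, o}, {l, n, o, p}, {m, n, o, p}, {l, m, n, o, p}}.
int(A) = ⋃ {U ∈ τ : U ⊆ A}. Opens contained in A: ∅, {p}.
Taking the union of these: int(A) = {p}.
cl(A) = ⋂ {C closed : A ⊆ C}. Closed sets containing A: {o, p}, {l, o, p}, {n, o, p}, {l, n, o, p}, {m, n, o, p}, {l, m, n, o, p}.
Intersecting these: cl(A) = {o, p}.
∂A = cl(A) ∖ int(A) = {o, p} ∖ {p} = {o}.


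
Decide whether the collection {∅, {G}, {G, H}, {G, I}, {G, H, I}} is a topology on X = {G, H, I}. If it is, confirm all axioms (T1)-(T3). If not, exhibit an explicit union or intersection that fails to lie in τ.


τ IS a topology on X.

Axiom (T1): ∅ ∈ τ? Yes; X ∈ τ? Yes.
Axiom (T2/T3): check pairwise unions and intersections of members of τ.
All pairwise intersections and unions checked — each lies in τ. Therefore τ satisfies (T1), (T2), (T3): it IS a topology on X.


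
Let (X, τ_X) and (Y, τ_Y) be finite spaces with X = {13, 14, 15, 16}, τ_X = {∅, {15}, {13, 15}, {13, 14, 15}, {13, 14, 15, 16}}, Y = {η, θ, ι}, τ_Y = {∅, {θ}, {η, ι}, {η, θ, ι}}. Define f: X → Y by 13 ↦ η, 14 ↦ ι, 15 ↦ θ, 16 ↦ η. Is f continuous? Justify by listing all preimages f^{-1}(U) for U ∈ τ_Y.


f is NOT continuous.

Compute f^{-1}(U) for each U ∈ τ_Y:
  U = ∅: f^{-1}(U) = ∅ ∈ τ_X ✓.
  U = {θ}: f^{-1}(U) = {15} ∈ τ_X ✓.
  U = {η, ι}: f^{-1}(U) = {13, 14, 16} ∉ τ_X ✗.
  U = {η, θ, ι}: f^{-1}(U) = {13, 14, 15, 16} ∈ τ_X ✓.
Found U = {η, ι} with f^{-1}(U) = {13, 14, 16} not in τ_X. Therefore f is NOT continuous.


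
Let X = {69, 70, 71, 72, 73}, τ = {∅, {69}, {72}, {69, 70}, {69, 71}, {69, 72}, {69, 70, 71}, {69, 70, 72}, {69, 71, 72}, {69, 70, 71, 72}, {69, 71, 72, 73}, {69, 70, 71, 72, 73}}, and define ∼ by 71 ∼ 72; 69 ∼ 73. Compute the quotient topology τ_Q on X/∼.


X/∼ = {[69=73], [70], [71=72]}; |τ_Q| = 3.

Equivalence classes: [69=73], [70], [71=72].
Quotient map π: X → X/∼ sends 69 ↦ [69=73], 70 ↦ [70], 71 ↦ [71=72], 72 ↦ [71=72], 73 ↦ [69=73].
For each subset V ⊆ X/∼, compute π^{-1}(V) ⊆ X and check whether π^{-1}(V) ∈ τ. V is open in τ_Q iff π^{-1}(V) ∈ τ.
  V = {}: π^{-1}(V) = ∅ ∈ τ ✓.
  V = {[69=73]}: π^{-1}(V) = {69, 73} ∉ τ ✗.
  V = {[70]}: π^{-1}(V) = {70} ∉ τ ✗.
  V = {[69=73], [70]}: π^{-1}(V) = {69, 70, 73} ∉ τ ✗.
  V = {[71=72]}: π^{-1}(V) = {71, 72} ∉ τ ✗.
  V = {[69=73], [71=72]}: π^{-1}(V) = {69, 71, 72, 73} ∈ τ ✓.
  V = {[70], [71=72]}: π^{-1}(V) = {70, 71, 72} ∉ τ ✗.
  V = {[69=73], [70], [71=72]}: π^{-1}(V) = {69, 70, 71, 72, 73} ∈ τ ✓.
Open sets in the quotient: τ_Q = {{}, {[69=73], [71=72]}, {[69=73], [70], [71=72]}} (3 elements).


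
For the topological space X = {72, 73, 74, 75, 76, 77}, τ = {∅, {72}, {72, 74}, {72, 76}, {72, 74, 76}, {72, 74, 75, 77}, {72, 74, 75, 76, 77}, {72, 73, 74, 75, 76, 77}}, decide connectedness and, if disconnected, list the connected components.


(X, τ) is connected.

Find clopen sets (U ∈ τ with X ∖ U ∈ τ):
  U = ∅, X ∖ U = {72, 73, 74, 75, 76, 77} — both open, so U is clopen.
  U = {72, 73, 74, 75, 76, 77}, X ∖ U = ∅ — both open, so U is clopen.
Only trivial clopens (∅ and X) exist, so (X, τ) is connected.
Compute connected components by grouping points that agree on all clopens:
  component: {72, 73, 74, 75, 76, 77}


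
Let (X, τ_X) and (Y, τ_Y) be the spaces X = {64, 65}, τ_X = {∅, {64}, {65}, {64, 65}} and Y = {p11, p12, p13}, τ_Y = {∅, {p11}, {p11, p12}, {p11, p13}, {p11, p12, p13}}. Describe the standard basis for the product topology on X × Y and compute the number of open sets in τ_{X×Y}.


Basis B = {∅ × ∅, {64} × {p11}, {65} × {p11}, {64} × {p11, p12}, {64} × {p11, p13}, {64, 65} × {p11}, {65} × {p11, p12}, {65} × {p11, p13}, {64} × {p11, p12, p13}, {65} × {p11, p12, p13}, {64, 65} × {p11, p12}, {64, 65} × {p11, p13}, {64, 65} × {p11, p12, p13}}; |τ_{X×Y}| = 25.

Enumerate products U × V with U ∈ τ_X, V ∈ τ_Y (deduplicated):
  ∅ × ∅ = {} (∅)
  {64} × {p11} = {(64,p11)}
  {65} × {p11} = {(65,p11)}
  {64} × {p11, p12} = {(64,p11), (64,p12)}
  {64} × {p11, p13} = {(64,p11), (64,p13)}
  {64, 65} × {p11} = {(64,p11), (65,p11)}
  {65} × {p11, p12} = {(65,p11), (65,p12)}
  {65} × {p11, p13} = {(65,p11), (65,p13)}
  {64} × {p11, p12, p13} = {(64,p11), (64,p12), (64,p13)}
  {65} × {p11, p12, p13} = {(65,p11), (65,p12), (65,p13)}
  {64, 65} × {p11, p12} = {(64,p11), (64,p12), (65,p11), (65,p12)}
  {64, 65} × {p11, p13} = {(64,p11), (64,p13), (65,p11), (65,p13)}
  {64, 65} × {p11, p12, p13} = {(64,p11), (64,p12), (64,p13), (65,p11), (65,p12), (65,p13)}
These 13 distinct sets form the basis B.
Close under arbitrary unions to get τ_{X×Y}; counting gives |τ_{X×Y}| = 25.


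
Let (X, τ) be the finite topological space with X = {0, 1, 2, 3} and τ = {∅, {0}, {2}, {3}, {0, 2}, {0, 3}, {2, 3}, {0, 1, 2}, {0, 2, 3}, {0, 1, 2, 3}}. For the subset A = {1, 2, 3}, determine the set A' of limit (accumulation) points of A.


A' = {1}

For each x ∈ X, list the open sets U ∈ τ with x ∈ U, then check whether U ∩ (A ∖ {x}) ≠ ∅ for every such U.
  x = 0: open {0} ∋ x has {0} ∩ (A ∖ {0}) = ∅, so x is NOT a limit point.
  x = 1: opens ∋ x are {0, 1, 2}, {0, 1, 2, 3}; each meets A ∖ {1}, so x IS a limit point.
  x = 2: open {2} ∋ x has {2} ∩ (A ∖ {2}) = ∅, so x is NOT a limit point.
  x = 3: open {3} ∋ x has {3} ∩ (A ∖ {3}) = ∅, so x is NOT a limit point.
Collecting: A' = {1}.


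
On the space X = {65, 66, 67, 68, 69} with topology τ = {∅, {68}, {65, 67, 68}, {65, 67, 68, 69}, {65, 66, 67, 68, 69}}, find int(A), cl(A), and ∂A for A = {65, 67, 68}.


int(A) = {65, 67, 68}, cl(A) = {65, 66, 67, 68, 69}, ∂A = {66, 69}.

Closed sets in (X, τ) are complements of opens:
  closed(X, τ) = {∅, {66}, {66, 69}, {65, 66, 67, 69}, {65, 66, 67, 68, 69}}.
int(A) = ⋃ {U ∈ τ : U ⊆ A}. Opens contained in A: ∅, {68}, {65, 67, 68}.
Taking the union of these: int(A) = {65, 67, 68}.
cl(A) = ⋂ {C closed : A ⊆ C}. Closed sets containing A: {65, 66, 67, 68, 69}.
Intersecting these: cl(A) = {65, 66, 67, 68, 69}.
∂A = cl(A) ∖ int(A) = {65, 66, 67, 68, 69} ∖ {65, 67, 68} = {66, 69}.


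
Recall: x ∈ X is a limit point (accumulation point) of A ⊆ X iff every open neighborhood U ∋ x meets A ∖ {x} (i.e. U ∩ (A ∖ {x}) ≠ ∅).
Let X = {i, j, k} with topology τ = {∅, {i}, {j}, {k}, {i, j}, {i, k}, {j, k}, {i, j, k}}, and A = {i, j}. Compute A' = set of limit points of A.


A' = ∅

For each x ∈ X, list the open sets U ∈ τ with x ∈ U, then check whether U ∩ (A ∖ {x}) ≠ ∅ for every such U.
  x = i: open {i} ∋ x has {i} ∩ (A ∖ {i}) = ∅, so x is NOT a limit point.
  x = j: open {j} ∋ x has {j} ∩ (A ∖ {j}) = ∅, so x is NOT a limit point.
  x = k: open {k} ∋ x has {k} ∩ (A ∖ {k}) = ∅, so x is NOT a limit point.
Collecting: A' = ∅.


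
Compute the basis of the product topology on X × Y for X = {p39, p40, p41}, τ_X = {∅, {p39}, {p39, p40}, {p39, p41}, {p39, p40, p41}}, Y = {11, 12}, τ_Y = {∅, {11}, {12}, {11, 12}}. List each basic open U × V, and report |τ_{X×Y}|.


Basis B = {∅ × ∅, {p39} × {11}, {p39} × {12}, {p39} × {11, 12}, {p39, p40} × {11}, {p39, p41} × {11}, {p39, p40} × {12}, {p39, p41} × {12}, {p39, p40, p41} × {11}, {p39, p40, p41} × {12}, {p39, p40} × {11, 12}, {p39, p41} × {11, 12}, {p39, p40, p41} × {11, 12}}; |τ_{X×Y}| = 25.

Enumerate products U × V with U ∈ τ_X, V ∈ τ_Y (deduplicated):
  ∅ × ∅ = {} (∅)
  {p39} × {11} = {(p39,11)}
  {p39} × {12} = {(p39,12)}
  {p39} × {11, 12} = {(p39,11), (p39,12)}
  {p39, p40} × {11} = {(p39,11), (p40,11)}
  {p39, p41} × {11} = {(p39,11), (p41,11)}
  {p39, p40} × {12} = {(p39,12), (p40,12)}
  {p39, p41} × {12} = {(p39,12), (p41,12)}
  {p39, p40, p41} × {11} = {(p39,11), (p40,11), (p41,11)}
  {p39, p40, p41} × {12} = {(p39,12), (p40,12), (p41,12)}
  {p39, p40} × {11, 12} = {(p39,11), (p39,12), (p40,11), (p40,12)}
  {p39, p41} × {11, 12} = {(p39,11), (p39,12), (p41,11), (p41,12)}
  {p39, p40, p41} × {11, 12} = {(p39,11), (p39,12), (p40,11), (p40,12), (p41,11), (p41,12)}
These 13 distinct sets form the basis B.
Close under arbitrary unions to get τ_{X×Y}; counting gives |τ_{X×Y}| = 25.


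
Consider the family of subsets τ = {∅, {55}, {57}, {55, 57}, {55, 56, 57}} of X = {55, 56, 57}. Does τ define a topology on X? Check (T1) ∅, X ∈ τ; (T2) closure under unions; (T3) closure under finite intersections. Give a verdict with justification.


τ IS a topology on X.

Axiom (T1): ∅ ∈ τ? Yes; X ∈ τ? Yes.
Axiom (T2/T3): check pairwise unions and intersections of members of τ.
All pairwise intersections and unions checked — each lies in τ. Therefore τ satisfies (T1), (T2), (T3): it IS a topology on X.


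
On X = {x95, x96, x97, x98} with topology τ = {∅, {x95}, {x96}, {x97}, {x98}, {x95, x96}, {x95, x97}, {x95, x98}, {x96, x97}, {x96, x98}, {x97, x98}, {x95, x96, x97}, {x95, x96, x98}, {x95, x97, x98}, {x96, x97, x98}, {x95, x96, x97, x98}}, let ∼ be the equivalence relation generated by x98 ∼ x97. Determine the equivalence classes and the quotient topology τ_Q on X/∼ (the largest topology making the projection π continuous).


X/∼ = {[x95], [x96], [x97=x98]}; |τ_Q| = 8.

Equivalence classes: [x95], [x96], [x97=x98].
Quotient map π: X → X/∼ sends x95 ↦ [x95], x96 ↦ [x96], x97 ↦ [x97=x98], x98 ↦ [x97=x98].
For each subset V ⊆ X/∼, compute π^{-1}(V) ⊆ X and check whether π^{-1}(V) ∈ τ. V is open in τ_Q iff π^{-1}(V) ∈ τ.
  V = {}: π^{-1}(V) = ∅ ∈ τ ✓.
  V = {[x95]}: π^{-1}(V) = {x95} ∈ τ ✓.
  V = {[x96]}: π^{-1}(V) = {x96} ∈ τ ✓.
  V = {[x95], [x96]}: π^{-1}(V) = {x95, x96} ∈ τ ✓.
  V = {[x97=x98]}: π^{-1}(V) = {x97, x98} ∈ τ ✓.
  V = {[x95], [x97=x98]}: π^{-1}(V) = {x95, x97, x98} ∈ τ ✓.
  V = {[x96], [x97=x98]}: π^{-1}(V) = {x96, x97, x98} ∈ τ ✓.
  V = {[x95], [x96], [x97=x98]}: π^{-1}(V) = {x95, x96, x97, x98} ∈ τ ✓.
Open sets in the quotient: τ_Q = {{}, {[x95]}, {[x96]}, {[x95], [x96]}, {[x97=x98]}, {[x95], [x97=x98]}, {[x96], [x97=x98]}, {[x95], [x96], [x97=x98]}} (8 elements).


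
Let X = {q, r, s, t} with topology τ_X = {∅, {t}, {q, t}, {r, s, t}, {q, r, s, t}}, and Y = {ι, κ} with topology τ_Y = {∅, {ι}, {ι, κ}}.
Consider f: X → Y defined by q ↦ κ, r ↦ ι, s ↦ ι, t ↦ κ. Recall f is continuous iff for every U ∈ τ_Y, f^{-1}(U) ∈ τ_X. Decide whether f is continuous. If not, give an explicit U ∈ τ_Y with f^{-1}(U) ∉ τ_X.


f is NOT continuous.

Compute f^{-1}(U) for each U ∈ τ_Y:
  U = ∅: f^{-1}(U) = ∅ ∈ τ_X ✓.
  U = {ι}: f^{-1}(U) = {r, s} ∉ τ_X ✗.
  U = {ι, κ}: f^{-1}(U) = {q, r, s, t} ∈ τ_X ✓.
Found U = {ι} with f^{-1}(U) = {r, s} not in τ_X. Therefore f is NOT continuous.


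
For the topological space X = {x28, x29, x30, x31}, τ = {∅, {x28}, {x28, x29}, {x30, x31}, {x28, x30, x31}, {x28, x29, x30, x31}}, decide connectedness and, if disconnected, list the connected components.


(X, τ) is disconnected; components = [{x28, x29}, {x30, x31}].

Find clopen sets (U ∈ τ with X ∖ U ∈ τ):
  U = ∅, X ∖ U = {x28, x29, x30, x31} — both open, so U is clopen.
  U = {x28, x29}, X ∖ U = {x30, x31} — both open, so U is clopen.
  U = {x30, x31}, X ∖ U = {x28, x29} — both open, so U is clopen.
  U = {x28, x29, x30, x31}, X ∖ U = ∅ — both open, so U is clopen.
Nontrivial clopen(s) exist: e.g. {x30, x31}. So (X, τ) is disconnected.
Compute connected components by grouping points that agree on all clopens:
  component: {x28, x29}
  component: {x30, x31}


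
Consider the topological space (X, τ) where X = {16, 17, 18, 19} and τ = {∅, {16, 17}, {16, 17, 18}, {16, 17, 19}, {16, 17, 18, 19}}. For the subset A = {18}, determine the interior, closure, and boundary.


int(A) = ∅, cl(A) = {18}, ∂A = {18}.

Closed sets in (X, τ) are complements of opens:
  closed(X, τ) = {∅, {18}, {19}, {18, 19}, {16, 17, 18, 19}}.
int(A) = ⋃ {U ∈ τ : U ⊆ A}. Opens contained in A: ∅.
Taking the union of these: int(A) = ∅.
cl(A) = ⋂ {C closed : A ⊆ C}. Closed sets containing A: {18}, {18, 19}, {16, 17, 18, 19}.
Intersecting these: cl(A) = {18}.
∂A = cl(A) ∖ int(A) = {18} ∖ ∅ = {18}.


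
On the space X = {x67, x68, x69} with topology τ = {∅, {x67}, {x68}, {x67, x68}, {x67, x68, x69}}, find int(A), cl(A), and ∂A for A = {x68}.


int(A) = {x68}, cl(A) = {x68, x69}, ∂A = {x69}.

Closed sets in (X, τ) are complements of opens:
  closed(X, τ) = {∅, {x69}, {x67, x69}, {x68, x69}, {x67, x68, x69}}.
int(A) = ⋃ {U ∈ τ : U ⊆ A}. Opens contained in A: ∅, {x68}.
Taking the union of these: int(A) = {x68}.
cl(A) = ⋂ {C closed : A ⊆ C}. Closed sets containing A: {x68, x69}, {x67, x68, x69}.
Intersecting these: cl(A) = {x68, x69}.
∂A = cl(A) ∖ int(A) = {x68, x69} ∖ {x68} = {x69}.


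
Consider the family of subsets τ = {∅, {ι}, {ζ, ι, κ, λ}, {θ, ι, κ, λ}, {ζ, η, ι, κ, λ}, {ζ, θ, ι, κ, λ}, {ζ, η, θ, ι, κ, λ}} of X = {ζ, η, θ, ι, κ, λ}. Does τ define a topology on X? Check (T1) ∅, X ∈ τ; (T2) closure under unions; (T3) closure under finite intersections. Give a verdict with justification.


τ is NOT a topology on X.

Axiom (T1): ∅ ∈ τ? Yes; X ∈ τ? Yes.
Axiom (T2/T3): check pairwise unions and intersections of members of τ.
Counterexample for (T3): {ζ, ι, κ, λ} ∩ {θ, ι, κ, λ} = {ι, κ, λ} ∉ τ. Therefore τ is NOT a topology.


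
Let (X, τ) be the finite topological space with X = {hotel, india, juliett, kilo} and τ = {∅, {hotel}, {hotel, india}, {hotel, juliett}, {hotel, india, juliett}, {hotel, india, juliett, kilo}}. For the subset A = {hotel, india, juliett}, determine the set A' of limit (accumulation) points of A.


A' = {india, juliett, kilo}

For each x ∈ X, list the open sets U ∈ τ with x ∈ U, then check whether U ∩ (A ∖ {x}) ≠ ∅ for every such U.
  x = hotel: open {hotel} ∋ x has {hotel} ∩ (A ∖ {hotel}) = ∅, so x is NOT a limit point.
  x = india: opens ∋ x are {hotel, india}, {hotel, india, juliett}, {hotel, india, juliett, kilo}; each meets A ∖ {india}, so x IS a limit point.
  x = juliett: opens ∋ x are {hotel, juliett}, {hotel, india, juliett}, {hotel, india, juliett, kilo}; each meets A ∖ {juliett}, so x IS a limit point.
  x = kilo: opens ∋ x are {hotel, india, juliett, kilo}; each meets A ∖ {kilo}, so x IS a limit point.
Collecting: A' = {india, juliett, kilo}.


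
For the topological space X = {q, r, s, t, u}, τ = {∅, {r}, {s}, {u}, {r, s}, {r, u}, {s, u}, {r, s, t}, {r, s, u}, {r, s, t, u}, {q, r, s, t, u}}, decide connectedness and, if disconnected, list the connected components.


(X, τ) is connected.

Find clopen sets (U ∈ τ with X ∖ U ∈ τ):
  U = ∅, X ∖ U = {q, r, s, t, u} — both open, so U is clopen.
  U = {q, r, s, t, u}, X ∖ U = ∅ — both open, so U is clopen.
Only trivial clopens (∅ and X) exist, so (X, τ) is connected.
Compute connected components by grouping points that agree on all clopens:
  component: {q, r, s, t, u}


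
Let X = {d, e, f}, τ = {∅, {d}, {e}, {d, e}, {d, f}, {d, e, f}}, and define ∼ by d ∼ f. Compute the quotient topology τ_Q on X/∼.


X/∼ = {[d=f], [e]}; |τ_Q| = 4.

Equivalence classes: [d=f], [e].
Quotient map π: X → X/∼ sends d ↦ [d=f], e ↦ [e], f ↦ [d=f].
For each subset V ⊆ X/∼, compute π^{-1}(V) ⊆ X and check whether π^{-1}(V) ∈ τ. V is open in τ_Q iff π^{-1}(V) ∈ τ.
  V = {}: π^{-1}(V) = ∅ ∈ τ ✓.
  V = {[d=f]}: π^{-1}(V) = {d, f} ∈ τ ✓.
  V = {[e]}: π^{-1}(V) = {e} ∈ τ ✓.
  V = {[d=f], [e]}: π^{-1}(V) = {d, e, f} ∈ τ ✓.
Open sets in the quotient: τ_Q = {{}, {[d=f]}, {[e]}, {[d=f], [e]}} (4 elements).


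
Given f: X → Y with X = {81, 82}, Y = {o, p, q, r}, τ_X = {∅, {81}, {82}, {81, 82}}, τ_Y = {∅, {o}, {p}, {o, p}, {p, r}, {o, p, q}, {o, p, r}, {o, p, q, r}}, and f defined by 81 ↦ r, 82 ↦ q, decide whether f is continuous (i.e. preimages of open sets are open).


f IS continuous.

Compute f^{-1}(U) for each U ∈ τ_Y:
  U = ∅: f^{-1}(U) = ∅ ∈ τ_X ✓.
  U = {o}: f^{-1}(U) = ∅ ∈ τ_X ✓.
  U = {p}: f^{-1}(U) = ∅ ∈ τ_X ✓.
  U = {o, p}: f^{-1}(U) = ∅ ∈ τ_X ✓.
  U = {p, r}: f^{-1}(U) = {81} ∈ τ_X ✓.
  U = {o, p, q}: f^{-1}(U) = {82} ∈ τ_X ✓.
  U = {o, p, r}: f^{-1}(U) = {81} ∈ τ_X ✓.
  U = {o, p, q, r}: f^{-1}(U) = {81, 82} ∈ τ_X ✓.
Every preimage lies in τ_X, so f IS continuous.


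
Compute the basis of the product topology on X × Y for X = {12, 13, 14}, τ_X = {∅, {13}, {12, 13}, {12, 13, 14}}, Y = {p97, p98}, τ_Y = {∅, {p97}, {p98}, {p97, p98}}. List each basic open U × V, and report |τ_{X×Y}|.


Basis B = {∅ × ∅, {13} × {p97}, {13} × {p98}, {12, 13} × {p97}, {12, 13} × {p98}, {13} × {p97, p98}, {12, 13, 14} × {p97}, {12, 13, 14} × {p98}, {12, 13} × {p97, p98}, {12, 13, 14} × {p97, p98}}; |τ_{X×Y}| = 16.

Enumerate products U × V with U ∈ τ_X, V ∈ τ_Y (deduplicated):
  ∅ × ∅ = {} (∅)
  {13} × {p97} = {(13,p97)}
  {13} × {p98} = {(13,p98)}
  {12, 13} × {p97} = {(12,p97), (13,p97)}
  {12, 13} × {p98} = {(12,p98), (13,p98)}
  {13} × {p97, p98} = {(13,p97), (13,p98)}
  {12, 13, 14} × {p97} = {(12,p97), (13,p97), (14,p97)}
  {12, 13, 14} × {p98} = {(12,p98), (13,p98), (14,p98)}
  {12, 13} × {p97, p98} = {(12,p97), (12,p98), (13,p97), (13,p98)}
  {12, 13, 14} × {p97, p98} = {(12,p97), (12,p98), (13,p97), (13,p98), (14,p97), (14,p98)}
These 10 distinct sets form the basis B.
Close under arbitrary unions to get τ_{X×Y}; counting gives |τ_{X×Y}| = 16.


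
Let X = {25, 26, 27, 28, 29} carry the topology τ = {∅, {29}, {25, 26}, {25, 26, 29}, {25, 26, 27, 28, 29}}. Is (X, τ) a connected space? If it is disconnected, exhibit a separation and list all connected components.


(X, τ) is connected.

Find clopen sets (U ∈ τ with X ∖ U ∈ τ):
  U = ∅, X ∖ U = {25, 26, 27, 28, 29} — both open, so U is clopen.
  U = {25, 26, 27, 28, 29}, X ∖ U = ∅ — both open, so U is clopen.
Only trivial clopens (∅ and X) exist, so (X, τ) is connected.
Compute connected components by grouping points that agree on all clopens:
  component: {25, 26, 27, 28, 29}


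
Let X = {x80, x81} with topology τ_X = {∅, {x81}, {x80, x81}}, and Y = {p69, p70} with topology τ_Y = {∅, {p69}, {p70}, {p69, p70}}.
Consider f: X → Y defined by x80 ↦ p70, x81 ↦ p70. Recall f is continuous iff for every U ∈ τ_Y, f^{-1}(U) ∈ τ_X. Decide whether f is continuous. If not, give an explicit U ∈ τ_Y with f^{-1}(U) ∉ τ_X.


f IS continuous.

Compute f^{-1}(U) for each U ∈ τ_Y:
  U = ∅: f^{-1}(U) = ∅ ∈ τ_X ✓.
  U = {p69}: f^{-1}(U) = ∅ ∈ τ_X ✓.
  U = {p70}: f^{-1}(U) = {x80, x81} ∈ τ_X ✓.
  U = {p69, p70}: f^{-1}(U) = {x80, x81} ∈ τ_X ✓.
Every preimage lies in τ_X, so f IS continuous.


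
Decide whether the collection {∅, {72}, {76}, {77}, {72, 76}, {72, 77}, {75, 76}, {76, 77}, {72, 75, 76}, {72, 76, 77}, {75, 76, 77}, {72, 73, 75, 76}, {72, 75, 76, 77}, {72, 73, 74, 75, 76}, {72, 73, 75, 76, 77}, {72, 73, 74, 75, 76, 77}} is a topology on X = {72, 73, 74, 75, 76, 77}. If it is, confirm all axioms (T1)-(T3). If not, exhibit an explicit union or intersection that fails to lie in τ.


τ IS a topology on X.

Axiom (T1): ∅ ∈ τ? Yes; X ∈ τ? Yes.
Axiom (T2/T3): check pairwise unions and intersections of members of τ.
All pairwise intersections and unions checked — each lies in τ. Therefore τ satisfies (T1), (T2), (T3): it IS a topology on X.
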